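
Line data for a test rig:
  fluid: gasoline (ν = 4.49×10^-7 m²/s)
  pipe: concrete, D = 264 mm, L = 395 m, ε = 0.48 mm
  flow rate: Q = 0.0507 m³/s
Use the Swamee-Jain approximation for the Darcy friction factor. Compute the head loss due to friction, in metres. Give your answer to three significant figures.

h_f ≈ 1.52 m

V = 4Q/(πD²) = 4·0.0507/(π·0.264²) = 0.9262 m/s
Re = VD/ν = 0.9262·0.264/4.49×10^-7 = 5.45×10^5 → turbulent
ε/D = 0.48/264 = 0.00182
Swamee-Jain: f = 0.02331
h_f = f(L/D)V²/(2g) = 0.02331·(395/0.264)·0.9262²/(2·9.81) = 1.525 m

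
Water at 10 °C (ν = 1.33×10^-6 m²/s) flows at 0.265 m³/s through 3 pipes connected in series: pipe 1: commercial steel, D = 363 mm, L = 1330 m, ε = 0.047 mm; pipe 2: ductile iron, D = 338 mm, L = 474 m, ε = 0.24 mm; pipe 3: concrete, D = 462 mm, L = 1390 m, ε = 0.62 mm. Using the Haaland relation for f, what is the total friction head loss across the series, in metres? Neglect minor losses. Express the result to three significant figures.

Pipe 1: V = 2.561 m/s, Re = 6.99×10^5, ε/D = 1.29×10^-4, f = 0.01413, h_1 = f(L/D)V²/2g = 17.30 m
Pipe 2: V = 2.953 m/s, Re = 7.51×10^5, ε/D = 7.10×10^-4, f = 0.01858, h_2 = f(L/D)V²/2g = 11.59 m
Pipe 3: V = 1.581 m/s, Re = 5.49×10^5, ε/D = 0.00134, f = 0.02155, h_3 = f(L/D)V²/2g = 8.258 m
Series → Q common, losses add: H = Σh = 37.14 m

H ≈ 37.1 m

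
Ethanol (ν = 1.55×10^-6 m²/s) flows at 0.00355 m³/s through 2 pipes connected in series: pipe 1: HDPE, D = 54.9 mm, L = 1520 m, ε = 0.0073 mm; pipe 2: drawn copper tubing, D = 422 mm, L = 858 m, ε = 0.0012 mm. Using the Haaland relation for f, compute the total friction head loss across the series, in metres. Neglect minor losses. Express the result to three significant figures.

H ≈ 66.1 m

Pipe 1: V = 1.500 m/s, Re = 5.31×10^4, ε/D = 1.33×10^-4, f = 0.02083, h_1 = f(L/D)V²/2g = 66.12 m
Pipe 2: V = 0.02538 m/s, Re = 6910, ε/D = 2.84×10^-6, f = 0.03428, h_2 = f(L/D)V²/2g = 0.002288 m
Series → Q common, losses add: H = Σh = 66.12 m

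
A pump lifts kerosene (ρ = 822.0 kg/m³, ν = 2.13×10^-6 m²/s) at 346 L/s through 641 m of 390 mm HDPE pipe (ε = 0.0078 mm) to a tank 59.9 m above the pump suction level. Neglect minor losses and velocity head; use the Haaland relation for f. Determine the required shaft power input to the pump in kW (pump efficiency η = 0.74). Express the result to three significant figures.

P_shaft ≈ 261 kW

V = 4Q/(πD²) = 2.896 m/s; Re = 5.30×10^5; ε/D = 2.00×10^-5; f = 0.01317
h_f = f(L/D)V²/2g = 9.257 m
Total head H = z + h_f = 59.9 + 9.257 = 69.16 m
P_hyd = ρgQH = 822.0·9.81·0.346·69.16 = 193.0 kW
P_shaft = P_hyd/η = 193.0/0.74 = 260.7 kW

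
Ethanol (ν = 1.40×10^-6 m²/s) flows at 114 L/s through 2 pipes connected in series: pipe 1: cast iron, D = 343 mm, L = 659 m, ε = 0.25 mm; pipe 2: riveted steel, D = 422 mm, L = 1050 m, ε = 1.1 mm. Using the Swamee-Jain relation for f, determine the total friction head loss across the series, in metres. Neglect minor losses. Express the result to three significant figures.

H ≈ 5.09 m

Pipe 1: V = 1.234 m/s, Re = 3.02×10^5, ε/D = 7.29×10^-4, f = 0.01952, h_1 = f(L/D)V²/2g = 2.910 m
Pipe 2: V = 0.8151 m/s, Re = 2.46×10^5, ε/D = 0.00261, f = 0.02593, h_2 = f(L/D)V²/2g = 2.185 m
Series → Q common, losses add: H = Σh = 5.095 m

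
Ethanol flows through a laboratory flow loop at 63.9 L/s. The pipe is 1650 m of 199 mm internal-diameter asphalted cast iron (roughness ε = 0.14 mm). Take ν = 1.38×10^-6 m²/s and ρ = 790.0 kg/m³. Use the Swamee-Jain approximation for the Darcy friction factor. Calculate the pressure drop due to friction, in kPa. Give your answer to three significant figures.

Δp ≈ 269 kPa

V = 4Q/(πD²) = 4·0.0639/(π·0.199²) = 2.054 m/s
Re = VD/ν = 2.054·0.199/1.38×10^-6 = 2.96×10^5 → turbulent
ε/D = 0.14/199 = 7.04×10^-4
Swamee-Jain: f = 0.01942
h_f = f(L/D)V²/(2g) = 0.01942·(1650/0.199)·2.054²/(2·9.81) = 34.65 m
Δp = ρg·h_f = 790.0·9.81·34.65 = 268.5 kPa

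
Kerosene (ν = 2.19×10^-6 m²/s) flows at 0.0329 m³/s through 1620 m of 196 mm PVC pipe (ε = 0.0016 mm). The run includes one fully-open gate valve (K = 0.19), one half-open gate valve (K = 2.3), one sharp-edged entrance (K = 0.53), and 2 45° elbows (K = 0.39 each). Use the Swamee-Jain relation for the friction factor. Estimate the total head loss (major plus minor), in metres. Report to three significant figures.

H_L ≈ 9.25 m

V = 4Q/(πD²) = 1.090 m/s; V²/2g = 0.06060 m
Re = 9.76×10^4, ε/D = 8.16×10^-6 → f = 0.01800 (Swamee-Jain)
Major: h_f = f(L/D)·V²/2g = 0.01800·8265·0.06060 = 9.018 m
Minor: ΣK = 3.80; h_m = ΣK·V²/2g = 0.2303 m
Total H_L = 9.018 + 0.2303 = 9.248 m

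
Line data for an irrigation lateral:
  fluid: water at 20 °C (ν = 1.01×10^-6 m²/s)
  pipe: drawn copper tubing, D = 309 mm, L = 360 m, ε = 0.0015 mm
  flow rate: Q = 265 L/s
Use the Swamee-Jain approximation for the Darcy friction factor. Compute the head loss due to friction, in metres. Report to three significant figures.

h_f ≈ 8.59 m

V = 4Q/(πD²) = 4·0.265/(π·0.309²) = 3.534 m/s
Re = VD/ν = 3.534·0.309/1.01×10^-6 = 1.08×10^6 → turbulent
ε/D = 0.0015/309 = 4.85×10^-6
Swamee-Jain: f = 0.01158
h_f = f(L/D)V²/(2g) = 0.01158·(360/0.309)·3.534²/(2·9.81) = 8.590 m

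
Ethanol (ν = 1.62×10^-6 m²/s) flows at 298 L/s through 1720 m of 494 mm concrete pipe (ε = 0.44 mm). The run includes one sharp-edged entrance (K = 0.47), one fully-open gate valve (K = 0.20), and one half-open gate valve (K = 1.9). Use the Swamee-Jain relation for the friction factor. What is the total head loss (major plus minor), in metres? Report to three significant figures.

H_L ≈ 8.85 m

V = 4Q/(πD²) = 1.555 m/s; V²/2g = 0.1232 m
Re = 4.74×10^5, ε/D = 8.91×10^-4 → f = 0.01990 (Swamee-Jain)
Major: h_f = f(L/D)·V²/2g = 0.01990·3482·0.1232 = 8.537 m
Minor: ΣK = 2.57; h_m = ΣK·V²/2g = 0.3166 m
Total H_L = 8.537 + 0.3166 = 8.853 m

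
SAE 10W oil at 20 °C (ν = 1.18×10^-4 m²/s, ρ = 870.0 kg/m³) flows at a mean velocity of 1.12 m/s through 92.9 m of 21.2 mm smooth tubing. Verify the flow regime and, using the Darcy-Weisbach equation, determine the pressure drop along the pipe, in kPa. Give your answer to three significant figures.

Re = VD/ν = 1.12·0.02120/1.18×10^-4 = 201 → laminar (Re < 2300)
f = 64/Re = 0.3181
h_f = f(L/D)V²/(2g) = 0.3181·(92.9/0.02120)·1.12²/(2·9.81) = 89.11 m
Δp = ρg·h_f = 870.0·9.81·89.11 = 760.5 kPa

Δp ≈ 761 kPa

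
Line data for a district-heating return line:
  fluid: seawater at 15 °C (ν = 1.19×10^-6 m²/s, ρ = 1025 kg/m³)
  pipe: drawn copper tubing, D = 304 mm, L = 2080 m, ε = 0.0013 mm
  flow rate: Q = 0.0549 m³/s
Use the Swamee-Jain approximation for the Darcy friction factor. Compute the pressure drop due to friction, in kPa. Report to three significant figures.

V = 4Q/(πD²) = 4·0.0549/(π·0.304²) = 0.7564 m/s
Re = VD/ν = 0.7564·0.304/1.19×10^-6 = 1.93×10^5 → turbulent
ε/D = 0.0013/304 = 4.28×10^-6
Swamee-Jain: f = 0.01568
h_f = f(L/D)V²/(2g) = 0.01568·(2080/0.304)·0.7564²/(2·9.81) = 3.127 m
Δp = ρg·h_f = 1025·9.81·3.127 = 31.45 kPa

Δp ≈ 31.4 kPa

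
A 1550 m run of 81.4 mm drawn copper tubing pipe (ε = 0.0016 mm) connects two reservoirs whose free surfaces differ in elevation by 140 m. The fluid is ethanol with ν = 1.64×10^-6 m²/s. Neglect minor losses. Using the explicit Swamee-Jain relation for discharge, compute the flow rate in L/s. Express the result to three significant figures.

Q ≈ 15.3 L/s

Swamee-Jain (Type II): Q = -0.965·√(gD⁵h_f/L)·ln[ε/(3.7D) + √(3.17ν²L/(gD³h_f))]
√(gD⁵h_f/L) = √(9.81·0.0814⁵·140/1550) = 0.001779
ε/(3.7D) = 5.31×10^-6; √(3.17ν²L/(gD³h_f)) = 1.34×10^-4
Q = -0.965·0.001779·ln(1.389×10^-4) = 0.01525 m³/s
Check: V = 2.93 m/s, Re = 1.45×10^5, f = 0.01669, h_f = 139 m ≈ 140 m ✓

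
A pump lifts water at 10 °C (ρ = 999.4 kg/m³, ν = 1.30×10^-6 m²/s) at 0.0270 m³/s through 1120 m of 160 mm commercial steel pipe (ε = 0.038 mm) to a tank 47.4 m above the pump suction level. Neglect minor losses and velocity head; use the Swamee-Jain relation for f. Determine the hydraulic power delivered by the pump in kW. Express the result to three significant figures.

V = 4Q/(πD²) = 1.343 m/s; Re = 1.65×10^5; ε/D = 2.37×10^-4; f = 0.01782
h_f = f(L/D)V²/2g = 11.47 m
Total head H = z + h_f = 47.4 + 11.47 = 58.87 m
P_hyd = ρgQH = 999.4·9.81·0.0270·58.87 = 15.58 kW

P_hyd ≈ 15.6 kW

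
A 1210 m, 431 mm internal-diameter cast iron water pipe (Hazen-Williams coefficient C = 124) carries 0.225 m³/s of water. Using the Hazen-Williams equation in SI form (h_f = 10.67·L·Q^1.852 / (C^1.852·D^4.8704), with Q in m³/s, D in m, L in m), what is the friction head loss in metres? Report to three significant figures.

h_f ≈ 6.52 m

h_f = 10.67·1210·0.225^1.852 / (124^1.852·0.431^4.8704) = 6.523 m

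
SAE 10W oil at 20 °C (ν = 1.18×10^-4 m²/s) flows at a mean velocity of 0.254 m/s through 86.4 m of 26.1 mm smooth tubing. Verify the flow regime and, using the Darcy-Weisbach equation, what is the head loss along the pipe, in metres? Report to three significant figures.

h_f ≈ 12.4 m

Re = VD/ν = 0.254·0.02610/1.18×10^-4 = 56.2 → laminar (Re < 2300)
f = 64/Re = 1.139
h_f = f(L/D)V²/(2g) = 1.139·(86.4/0.02610)·0.254²/(2·9.81) = 12.40 m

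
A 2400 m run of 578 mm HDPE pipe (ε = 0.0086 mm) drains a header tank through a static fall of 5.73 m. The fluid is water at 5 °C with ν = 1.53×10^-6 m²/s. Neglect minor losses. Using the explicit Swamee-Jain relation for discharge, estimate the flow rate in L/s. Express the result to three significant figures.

Swamee-Jain (Type II): Q = -0.965·√(gD⁵h_f/L)·ln[ε/(3.7D) + √(3.17ν²L/(gD³h_f))]
√(gD⁵h_f/L) = √(9.81·0.578⁵·5.73/2400) = 0.03887
ε/(3.7D) = 4.02×10^-6; √(3.17ν²L/(gD³h_f)) = 4.05×10^-5
Q = -0.965·0.03887·ln(4.453×10^-5) = 0.3758 m³/s
Check: V = 1.43 m/s, Re = 5.41×10^5, f = 0.01316, h_f = 5.71 m ≈ 5.73 m ✓

Q ≈ 376 L/s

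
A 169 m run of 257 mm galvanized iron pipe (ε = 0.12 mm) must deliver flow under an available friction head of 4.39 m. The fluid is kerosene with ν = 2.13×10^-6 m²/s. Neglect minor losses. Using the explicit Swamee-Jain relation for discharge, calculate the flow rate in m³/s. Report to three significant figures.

Q ≈ 0.140 m³/s

Swamee-Jain (Type II): Q = -0.965·√(gD⁵h_f/L)·ln[ε/(3.7D) + √(3.17ν²L/(gD³h_f))]
√(gD⁵h_f/L) = √(9.81·0.257⁵·4.39/169) = 0.01690
ε/(3.7D) = 1.26×10^-4; √(3.17ν²L/(gD³h_f)) = 5.77×10^-5
Q = -0.965·0.01690·ln(1.839×10^-4) = 0.1403 m³/s
Check: V = 2.70 m/s, Re = 3.26×10^5, f = 0.01803, h_f = 4.42 m ≈ 4.39 m ✓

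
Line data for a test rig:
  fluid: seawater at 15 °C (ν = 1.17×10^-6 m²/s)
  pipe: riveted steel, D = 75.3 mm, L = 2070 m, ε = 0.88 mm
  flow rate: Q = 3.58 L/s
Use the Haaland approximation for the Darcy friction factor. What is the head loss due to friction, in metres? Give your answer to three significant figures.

V = 4Q/(πD²) = 4·0.00358/(π·0.0753²) = 0.8039 m/s
Re = VD/ν = 0.8039·0.0753/1.17×10^-6 = 5.17×10^4 → turbulent
ε/D = 0.88/75.3 = 0.0117
Haaland: f = 0.04104
h_f = f(L/D)V²/(2g) = 0.04104·(2070/0.0753)·0.8039²/(2·9.81) = 37.16 m

h_f ≈ 37.2 m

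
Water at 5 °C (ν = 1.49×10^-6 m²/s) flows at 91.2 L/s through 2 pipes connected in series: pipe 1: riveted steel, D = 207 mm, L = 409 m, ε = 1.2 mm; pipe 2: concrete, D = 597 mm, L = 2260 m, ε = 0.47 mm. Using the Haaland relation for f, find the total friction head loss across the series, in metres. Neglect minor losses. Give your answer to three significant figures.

H ≈ 24.1 m

Pipe 1: V = 2.710 m/s, Re = 3.76×10^5, ε/D = 0.00580, f = 0.03205, h_1 = f(L/D)V²/2g = 23.70 m
Pipe 2: V = 0.3258 m/s, Re = 1.31×10^5, ε/D = 7.87×10^-4, f = 0.02067, h_2 = f(L/D)V²/2g = 0.4234 m
Series → Q common, losses add: H = Σh = 24.13 m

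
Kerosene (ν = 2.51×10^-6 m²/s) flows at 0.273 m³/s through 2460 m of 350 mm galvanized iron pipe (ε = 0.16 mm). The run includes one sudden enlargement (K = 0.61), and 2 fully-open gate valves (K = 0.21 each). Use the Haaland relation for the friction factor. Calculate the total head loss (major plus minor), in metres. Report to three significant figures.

H_L ≈ 50.9 m

V = 4Q/(πD²) = 2.838 m/s; V²/2g = 0.4104 m
Re = 3.96×10^5, ε/D = 4.57×10^-4 → f = 0.01751 (Haaland)
Major: h_f = f(L/D)·V²/2g = 0.01751·7029·0.4104 = 50.51 m
Minor: ΣK = 1.03; h_m = ΣK·V²/2g = 0.4227 m
Total H_L = 50.51 + 0.4227 = 50.93 m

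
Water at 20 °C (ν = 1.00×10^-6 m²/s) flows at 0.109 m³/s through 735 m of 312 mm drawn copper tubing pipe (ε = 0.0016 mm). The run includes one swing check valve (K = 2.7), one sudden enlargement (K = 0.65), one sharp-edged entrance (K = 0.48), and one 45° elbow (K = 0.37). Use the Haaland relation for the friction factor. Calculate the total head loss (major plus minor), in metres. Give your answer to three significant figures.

H_L ≈ 3.70 m

V = 4Q/(πD²) = 1.426 m/s; V²/2g = 0.1036 m
Re = 4.45×10^5, ε/D = 5.13×10^-6 → f = 0.01339 (Haaland)
Major: h_f = f(L/D)·V²/2g = 0.01339·2356·0.1036 = 3.269 m
Minor: ΣK = 4.20; h_m = ΣK·V²/2g = 0.4351 m
Total H_L = 3.269 + 0.4351 = 3.704 m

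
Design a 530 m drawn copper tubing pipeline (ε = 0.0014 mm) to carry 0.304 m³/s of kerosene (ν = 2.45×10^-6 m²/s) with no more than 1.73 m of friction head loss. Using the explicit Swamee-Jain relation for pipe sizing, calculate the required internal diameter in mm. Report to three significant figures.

Swamee-Jain (Type III): D = 0.66·[ε^1.25·(LQ²/(gh_f))^4.75 + ν·Q^9.4·(L/(gh_f))^5.2]^0.04
LQ²/(gh_f) = 2.886; L/(gh_f) = 31.23
Term 1 = ε^1.25·(…)^4.75 = 7.40×10^-6; Term 2 = ν·Q^9.4·(…)^5.2 = 0.00199
D = 0.66·(7.40×10^-6 + 0.00199)^0.04 = 0.5148 m = 515 mm
Check: V = 1.46 m/s, Re = 3.07×10^5, f = 0.01435, h_f = 1.61 m ≈ 1.73 m ✓

D ≈ 515 mm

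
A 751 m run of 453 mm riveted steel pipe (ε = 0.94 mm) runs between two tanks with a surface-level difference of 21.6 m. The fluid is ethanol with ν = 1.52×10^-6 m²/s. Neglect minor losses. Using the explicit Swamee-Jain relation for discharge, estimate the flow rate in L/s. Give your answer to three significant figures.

Q ≈ 528 L/s

Swamee-Jain (Type II): Q = -0.965·√(gD⁵h_f/L)·ln[ε/(3.7D) + √(3.17ν²L/(gD³h_f))]
√(gD⁵h_f/L) = √(9.81·0.453⁵·21.6/751) = 0.07336
ε/(3.7D) = 5.61×10^-4; √(3.17ν²L/(gD³h_f)) = 1.67×10^-5
Q = -0.965·0.07336·ln(5.775×10^-4) = 0.5279 m³/s
Check: V = 3.28 m/s, Re = 9.76×10^5, f = 0.02391, h_f = 21.7 m ≈ 21.6 m ✓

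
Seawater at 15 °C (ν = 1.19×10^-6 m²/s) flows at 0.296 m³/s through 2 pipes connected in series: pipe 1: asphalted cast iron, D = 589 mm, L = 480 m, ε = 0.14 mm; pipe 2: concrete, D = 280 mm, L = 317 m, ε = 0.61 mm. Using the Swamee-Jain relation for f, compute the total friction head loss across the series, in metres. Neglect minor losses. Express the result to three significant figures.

Pipe 1: V = 1.086 m/s, Re = 5.38×10^5, ε/D = 2.38×10^-4, f = 0.01576, h_1 = f(L/D)V²/2g = 0.7728 m
Pipe 2: V = 4.807 m/s, Re = 1.13×10^6, ε/D = 0.00218, f = 0.02418, h_2 = f(L/D)V²/2g = 32.25 m
Series → Q common, losses add: H = Σh = 33.02 m

H ≈ 33.0 m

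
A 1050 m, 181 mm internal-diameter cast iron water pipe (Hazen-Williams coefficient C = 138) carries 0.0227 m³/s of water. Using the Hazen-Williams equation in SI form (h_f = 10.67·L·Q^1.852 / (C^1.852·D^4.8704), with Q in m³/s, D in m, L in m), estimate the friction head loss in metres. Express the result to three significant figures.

h_f ≈ 4.54 m

h_f = 10.67·1050·0.0227^1.852 / (138^1.852·0.181^4.8704) = 4.540 m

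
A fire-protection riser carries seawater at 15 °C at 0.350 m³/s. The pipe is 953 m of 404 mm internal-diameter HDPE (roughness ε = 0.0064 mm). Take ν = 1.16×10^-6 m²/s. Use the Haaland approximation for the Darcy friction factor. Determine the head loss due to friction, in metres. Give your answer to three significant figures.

h_f ≈ 10.7 m

V = 4Q/(πD²) = 4·0.350/(π·0.404²) = 2.730 m/s
Re = VD/ν = 2.730·0.404/1.16×10^-6 = 9.51×10^5 → turbulent
ε/D = 0.0064/404 = 1.58×10^-5
Haaland: f = 0.01197
h_f = f(L/D)V²/(2g) = 0.01197·(953/0.404)·2.730²/(2·9.81) = 10.73 m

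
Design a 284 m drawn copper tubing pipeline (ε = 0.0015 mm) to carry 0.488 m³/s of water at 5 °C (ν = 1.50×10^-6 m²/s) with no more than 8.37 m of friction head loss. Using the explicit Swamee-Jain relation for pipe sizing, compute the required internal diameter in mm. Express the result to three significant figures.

Swamee-Jain (Type III): D = 0.66·[ε^1.25·(LQ²/(gh_f))^4.75 + ν·Q^9.4·(L/(gh_f))^5.2]^0.04
LQ²/(gh_f) = 0.8237; L/(gh_f) = 3.459
Term 1 = ε^1.25·(…)^4.75 = 2.09×10^-8; Term 2 = ν·Q^9.4·(…)^5.2 = 1.12×10^-6
D = 0.66·(2.09×10^-8 + 1.12×10^-6)^0.04 = 0.3818 m = 382 mm
Check: V = 4.26 m/s, Re = 1.08×10^6, f = 0.01155, h_f = 7.96 m ≈ 8.37 m ✓

D ≈ 382 mm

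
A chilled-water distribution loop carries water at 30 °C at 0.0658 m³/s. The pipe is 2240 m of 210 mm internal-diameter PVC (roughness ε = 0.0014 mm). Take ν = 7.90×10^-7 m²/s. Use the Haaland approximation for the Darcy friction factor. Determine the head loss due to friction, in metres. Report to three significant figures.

h_f ≈ 25.7 m

V = 4Q/(πD²) = 4·0.0658/(π·0.210²) = 1.900 m/s
Re = VD/ν = 1.900·0.210/7.90×10^-7 = 5.05×10^5 → turbulent
ε/D = 0.0014/210 = 6.67×10^-6
Haaland: f = 0.01311
h_f = f(L/D)V²/(2g) = 0.01311·(2240/0.210)·1.900²/(2·9.81) = 25.73 m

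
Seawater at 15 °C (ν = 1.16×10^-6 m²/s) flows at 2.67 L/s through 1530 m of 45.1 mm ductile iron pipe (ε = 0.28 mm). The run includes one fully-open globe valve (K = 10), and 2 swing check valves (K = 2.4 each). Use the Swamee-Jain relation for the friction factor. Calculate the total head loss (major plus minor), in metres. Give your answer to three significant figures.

V = 4Q/(πD²) = 1.671 m/s; V²/2g = 0.1424 m
Re = 6.50×10^4, ε/D = 0.00621 → f = 0.03402 (Swamee-Jain)
Major: h_f = f(L/D)·V²/2g = 0.03402·33925·0.1424 = 164.3 m
Minor: ΣK = 14.8; h_m = ΣK·V²/2g = 2.107 m
Total H_L = 164.3 + 2.107 = 166.4 m

H_L ≈ 166 m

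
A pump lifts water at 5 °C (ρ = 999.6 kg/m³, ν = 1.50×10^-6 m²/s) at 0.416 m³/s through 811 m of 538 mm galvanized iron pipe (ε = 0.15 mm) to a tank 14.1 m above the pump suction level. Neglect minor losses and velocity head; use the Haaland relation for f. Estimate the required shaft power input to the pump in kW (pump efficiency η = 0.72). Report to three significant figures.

P_shaft ≈ 103 kW

V = 4Q/(πD²) = 1.830 m/s; Re = 6.56×10^5; ε/D = 2.79×10^-4; f = 0.01572
h_f = f(L/D)V²/2g = 4.044 m
Total head H = z + h_f = 14.1 + 4.044 = 18.14 m
P_hyd = ρgQH = 999.6·9.81·0.416·18.14 = 74.01 kW
P_shaft = P_hyd/η = 74.01/0.72 = 102.8 kW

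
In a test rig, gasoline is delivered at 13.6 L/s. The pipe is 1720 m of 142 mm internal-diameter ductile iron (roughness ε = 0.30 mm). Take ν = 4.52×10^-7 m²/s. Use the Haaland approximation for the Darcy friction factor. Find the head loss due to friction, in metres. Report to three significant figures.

V = 4Q/(πD²) = 4·0.0136/(π·0.142²) = 0.8588 m/s
Re = VD/ν = 0.8588·0.142/4.52×10^-7 = 2.70×10^5 → turbulent
ε/D = 0.30/142 = 0.00211
Haaland: f = 0.02438
h_f = f(L/D)V²/(2g) = 0.02438·(1720/0.142)·0.8588²/(2·9.81) = 11.10 m

h_f ≈ 11.1 m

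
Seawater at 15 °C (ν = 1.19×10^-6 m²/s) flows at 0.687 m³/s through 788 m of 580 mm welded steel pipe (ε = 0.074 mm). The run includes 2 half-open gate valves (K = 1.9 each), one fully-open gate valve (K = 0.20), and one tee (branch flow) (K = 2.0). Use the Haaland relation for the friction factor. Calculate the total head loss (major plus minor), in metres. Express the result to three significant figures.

H_L ≈ 8.39 m

V = 4Q/(πD²) = 2.600 m/s; V²/2g = 0.3446 m
Re = 1.27×10^6, ε/D = 1.28×10^-4 → f = 0.01351 (Haaland)
Major: h_f = f(L/D)·V²/2g = 0.01351·1359·0.3446 = 6.323 m
Minor: ΣK = 6.00; h_m = ΣK·V²/2g = 2.068 m
Total H_L = 6.323 + 2.068 = 8.391 m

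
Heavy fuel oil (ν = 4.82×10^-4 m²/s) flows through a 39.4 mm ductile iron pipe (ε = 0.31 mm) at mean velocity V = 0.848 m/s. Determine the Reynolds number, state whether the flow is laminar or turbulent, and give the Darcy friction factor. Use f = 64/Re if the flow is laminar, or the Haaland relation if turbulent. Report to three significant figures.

Re = VD/ν = 0.8480·0.0394/4.82×10^-4 = 69.3
Re < 2300 → laminar → f = 64/Re = 0.9233

Re ≈ 69.3; laminar; f = 64/Re ≈ 0.923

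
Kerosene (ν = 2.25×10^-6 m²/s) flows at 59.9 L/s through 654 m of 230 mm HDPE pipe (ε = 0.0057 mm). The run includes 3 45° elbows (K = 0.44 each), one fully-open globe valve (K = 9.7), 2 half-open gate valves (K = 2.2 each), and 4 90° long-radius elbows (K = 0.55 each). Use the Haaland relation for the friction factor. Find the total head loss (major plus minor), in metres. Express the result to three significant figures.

H_L ≈ 6.86 m

V = 4Q/(πD²) = 1.442 m/s; V²/2g = 0.1059 m
Re = 1.47×10^5, ε/D = 2.48×10^-5 → f = 0.01659 (Haaland)
Major: h_f = f(L/D)·V²/2g = 0.01659·2843·0.1059 = 4.998 m
Minor: ΣK = 17.6; h_m = ΣK·V²/2g = 1.867 m
Total H_L = 4.998 + 1.867 = 6.865 m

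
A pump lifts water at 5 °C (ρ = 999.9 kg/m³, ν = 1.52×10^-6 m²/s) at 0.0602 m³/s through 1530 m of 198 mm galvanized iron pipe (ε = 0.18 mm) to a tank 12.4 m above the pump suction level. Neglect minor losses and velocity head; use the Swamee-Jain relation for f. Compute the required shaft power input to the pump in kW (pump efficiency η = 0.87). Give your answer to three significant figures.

P_shaft ≈ 29.4 kW

V = 4Q/(πD²) = 1.955 m/s; Re = 2.55×10^5; ε/D = 9.09×10^-4; f = 0.02053
h_f = f(L/D)V²/2g = 30.91 m
Total head H = z + h_f = 12.4 + 30.91 = 43.31 m
P_hyd = ρgQH = 999.9·9.81·0.0602·43.31 = 25.57 kW
P_shaft = P_hyd/η = 25.57/0.87 = 29.40 kW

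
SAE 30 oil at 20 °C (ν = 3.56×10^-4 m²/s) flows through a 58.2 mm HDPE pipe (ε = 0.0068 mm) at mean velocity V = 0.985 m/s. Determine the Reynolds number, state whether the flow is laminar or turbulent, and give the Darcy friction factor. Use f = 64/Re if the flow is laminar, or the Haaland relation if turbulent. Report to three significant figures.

Re = VD/ν = 0.9850·0.0582/3.56×10^-4 = 161
Re < 2300 → laminar → f = 64/Re = 0.3974

Re ≈ 161; laminar; f = 64/Re ≈ 0.397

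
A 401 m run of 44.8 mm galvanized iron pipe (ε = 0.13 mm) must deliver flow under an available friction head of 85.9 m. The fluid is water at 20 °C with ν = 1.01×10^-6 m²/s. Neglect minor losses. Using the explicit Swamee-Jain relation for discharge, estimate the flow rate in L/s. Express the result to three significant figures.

Swamee-Jain (Type II): Q = -0.965·√(gD⁵h_f/L)·ln[ε/(3.7D) + √(3.17ν²L/(gD³h_f))]
√(gD⁵h_f/L) = √(9.81·0.0448⁵·85.9/401) = 6.158×10^-4
ε/(3.7D) = 7.84×10^-4; √(3.17ν²L/(gD³h_f)) = 1.31×10^-4
Q = -0.965·6.158×10^-4·ln(9.151×10^-4) = 0.004158 m³/s
Check: V = 2.64 m/s, Re = 1.17×10^5, f = 0.02730, h_f = 86.7 m ≈ 85.9 m ✓

Q ≈ 4.16 L/s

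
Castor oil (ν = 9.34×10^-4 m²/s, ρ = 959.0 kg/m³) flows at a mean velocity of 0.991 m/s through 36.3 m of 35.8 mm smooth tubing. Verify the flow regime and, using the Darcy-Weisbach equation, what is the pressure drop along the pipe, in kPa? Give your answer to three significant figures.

Re = VD/ν = 0.991·0.03580/9.34×10^-4 = 38.0 → laminar (Re < 2300)
f = 64/Re = 1.685
h_f = f(L/D)V²/(2g) = 1.685·(36.3/0.03580)·0.991²/(2·9.81) = 85.51 m
Δp = ρg·h_f = 959.0·9.81·85.51 = 804.5 kPa

Δp ≈ 805 kPa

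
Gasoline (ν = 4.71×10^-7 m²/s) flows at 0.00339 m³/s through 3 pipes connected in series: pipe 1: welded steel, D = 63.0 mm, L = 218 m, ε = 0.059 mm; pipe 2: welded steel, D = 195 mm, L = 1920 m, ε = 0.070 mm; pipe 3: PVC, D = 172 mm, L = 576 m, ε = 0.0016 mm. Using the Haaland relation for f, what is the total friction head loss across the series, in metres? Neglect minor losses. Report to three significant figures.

Pipe 1: V = 1.087 m/s, Re = 1.45×10^5, ε/D = 9.37×10^-4, f = 0.02108, h_1 = f(L/D)V²/2g = 4.397 m
Pipe 2: V = 0.1135 m/s, Re = 4.70×10^4, ε/D = 3.59×10^-4, f = 0.02206, h_2 = f(L/D)V²/2g = 0.1427 m
Pipe 3: V = 0.1459 m/s, Re = 5.33×10^4, ε/D = 9.30×10^-6, f = 0.02044, h_3 = f(L/D)V²/2g = 0.07427 m
Series → Q common, losses add: H = Σh = 4.614 m

H ≈ 4.61 m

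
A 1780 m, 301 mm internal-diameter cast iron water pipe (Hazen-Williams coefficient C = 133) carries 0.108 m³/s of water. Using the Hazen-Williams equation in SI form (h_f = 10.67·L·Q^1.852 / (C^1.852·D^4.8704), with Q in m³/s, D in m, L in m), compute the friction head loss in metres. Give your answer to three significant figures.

h_f = 10.67·1780·0.108^1.852 / (133^1.852·0.301^4.8704) = 12.44 m

h_f ≈ 12.4 m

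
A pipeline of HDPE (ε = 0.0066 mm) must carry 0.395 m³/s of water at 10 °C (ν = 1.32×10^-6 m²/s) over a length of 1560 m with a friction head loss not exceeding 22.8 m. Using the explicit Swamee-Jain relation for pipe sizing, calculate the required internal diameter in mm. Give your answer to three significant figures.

Swamee-Jain (Type III): D = 0.66·[ε^1.25·(LQ²/(gh_f))^4.75 + ν·Q^9.4·(L/(gh_f))^5.2]^0.04
LQ²/(gh_f) = 1.088; L/(gh_f) = 6.975
Term 1 = ε^1.25·(…)^4.75 = 5.00×10^-7; Term 2 = ν·Q^9.4·(…)^5.2 = 5.19×10^-6
D = 0.66·(5.00×10^-7 + 5.19×10^-6)^0.04 = 0.4071 m = 407 mm
Check: V = 3.03 m/s, Re = 9.36×10^5, f = 0.01211, h_f = 21.8 m ≈ 22.8 m ✓

D ≈ 407 mm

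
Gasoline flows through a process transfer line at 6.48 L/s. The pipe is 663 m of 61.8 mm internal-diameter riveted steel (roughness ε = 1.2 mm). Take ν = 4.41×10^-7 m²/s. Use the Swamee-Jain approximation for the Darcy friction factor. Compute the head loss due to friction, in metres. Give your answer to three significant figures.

V = 4Q/(πD²) = 4·0.00648/(π·0.0618²) = 2.160 m/s
Re = VD/ν = 2.160·0.0618/4.41×10^-7 = 3.03×10^5 → turbulent
ε/D = 1.2/61.8 = 0.0194
Swamee-Jain: f = 0.04832
h_f = f(L/D)V²/(2g) = 0.04832·(663/0.0618)·2.160²/(2·9.81) = 123.3 m

h_f ≈ 123 m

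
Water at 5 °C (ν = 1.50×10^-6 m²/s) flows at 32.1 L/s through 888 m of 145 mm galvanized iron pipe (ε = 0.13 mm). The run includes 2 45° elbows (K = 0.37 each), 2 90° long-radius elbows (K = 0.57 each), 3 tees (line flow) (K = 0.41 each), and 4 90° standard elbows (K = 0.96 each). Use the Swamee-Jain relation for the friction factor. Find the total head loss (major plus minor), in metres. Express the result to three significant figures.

V = 4Q/(πD²) = 1.944 m/s; V²/2g = 0.1926 m
Re = 1.88×10^5, ε/D = 8.97×10^-4 → f = 0.02086 (Swamee-Jain)
Major: h_f = f(L/D)·V²/2g = 0.02086·6124·0.1926 = 24.60 m
Minor: ΣK = 6.95; h_m = ΣK·V²/2g = 1.339 m
Total H_L = 24.60 + 1.339 = 25.94 m

H_L ≈ 25.9 m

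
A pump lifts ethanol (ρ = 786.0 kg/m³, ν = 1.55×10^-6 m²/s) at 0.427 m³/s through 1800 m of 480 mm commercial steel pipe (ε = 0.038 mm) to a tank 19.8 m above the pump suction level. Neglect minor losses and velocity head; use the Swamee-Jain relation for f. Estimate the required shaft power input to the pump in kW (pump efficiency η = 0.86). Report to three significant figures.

P_shaft ≈ 131 kW

V = 4Q/(πD²) = 2.360 m/s; Re = 7.31×10^5; ε/D = 7.92×10^-5; f = 0.01361
h_f = f(L/D)V²/2g = 14.48 m
Total head H = z + h_f = 19.8 + 14.48 = 34.28 m
P_hyd = ρgQH = 786.0·9.81·0.427·34.28 = 112.9 kW
P_shaft = P_hyd/η = 112.9/0.86 = 131.2 kW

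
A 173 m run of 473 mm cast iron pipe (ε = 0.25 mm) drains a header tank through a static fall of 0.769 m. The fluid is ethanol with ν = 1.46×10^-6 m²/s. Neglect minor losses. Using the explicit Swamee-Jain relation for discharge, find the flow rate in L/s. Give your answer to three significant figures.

Swamee-Jain (Type II): Q = -0.965·√(gD⁵h_f/L)·ln[ε/(3.7D) + √(3.17ν²L/(gD³h_f))]
√(gD⁵h_f/L) = √(9.81·0.473⁵·0.769/173) = 0.03213
ε/(3.7D) = 1.43×10^-4; √(3.17ν²L/(gD³h_f)) = 3.83×10^-5
Q = -0.965·0.03213·ln(1.811×10^-4) = 0.2672 m³/s
Check: V = 1.52 m/s, Re = 4.93×10^5, f = 0.01797, h_f = 0.774 m ≈ 0.769 m ✓

Q ≈ 267 L/s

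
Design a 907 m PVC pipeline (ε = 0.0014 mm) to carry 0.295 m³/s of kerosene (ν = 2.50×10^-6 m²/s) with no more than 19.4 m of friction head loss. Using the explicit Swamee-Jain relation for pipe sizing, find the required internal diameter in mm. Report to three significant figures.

D ≈ 345 mm

Swamee-Jain (Type III): D = 0.66·[ε^1.25·(LQ²/(gh_f))^4.75 + ν·Q^9.4·(L/(gh_f))^5.2]^0.04
LQ²/(gh_f) = 0.4147; L/(gh_f) = 4.766
Term 1 = ε^1.25·(…)^4.75 = 7.36×10^-10; Term 2 = ν·Q^9.4·(…)^5.2 = 8.72×10^-8
D = 0.66·(7.36×10^-10 + 8.72×10^-8)^0.04 = 0.3446 m = 345 mm
Check: V = 3.16 m/s, Re = 4.36×10^5, f = 0.01348, h_f = 18.1 m ≈ 19.4 m ✓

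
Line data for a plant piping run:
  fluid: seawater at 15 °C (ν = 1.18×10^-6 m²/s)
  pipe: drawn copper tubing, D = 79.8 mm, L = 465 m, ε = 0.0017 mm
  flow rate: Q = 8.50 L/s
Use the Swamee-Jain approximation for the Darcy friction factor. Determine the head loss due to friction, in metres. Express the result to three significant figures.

V = 4Q/(πD²) = 4·0.00850/(π·0.0798²) = 1.700 m/s
Re = VD/ν = 1.700·0.0798/1.18×10^-6 = 1.15×10^5 → turbulent
ε/D = 0.0017/79.8 = 2.13×10^-5
Swamee-Jain: f = 0.01750
h_f = f(L/D)V²/(2g) = 0.01750·(465/0.0798)·1.700²/(2·9.81) = 15.01 m

h_f ≈ 15.0 m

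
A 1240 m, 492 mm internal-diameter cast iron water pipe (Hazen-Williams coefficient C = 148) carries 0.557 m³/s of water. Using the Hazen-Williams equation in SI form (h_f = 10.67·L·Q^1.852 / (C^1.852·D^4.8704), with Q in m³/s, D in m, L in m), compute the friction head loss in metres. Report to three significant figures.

h_f = 10.67·1240·0.557^1.852 / (148^1.852·0.492^4.8704) = 13.55 m

h_f ≈ 13.5 m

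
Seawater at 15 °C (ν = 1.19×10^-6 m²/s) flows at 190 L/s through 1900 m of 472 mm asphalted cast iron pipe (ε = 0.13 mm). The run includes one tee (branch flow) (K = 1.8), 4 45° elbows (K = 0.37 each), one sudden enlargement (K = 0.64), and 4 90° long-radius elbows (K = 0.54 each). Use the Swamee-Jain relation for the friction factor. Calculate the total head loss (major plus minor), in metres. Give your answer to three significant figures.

H_L ≈ 4.32 m

V = 4Q/(πD²) = 1.086 m/s; V²/2g = 0.06010 m
Re = 4.31×10^5, ε/D = 2.75×10^-4 → f = 0.01636 (Swamee-Jain)
Major: h_f = f(L/D)·V²/2g = 0.01636·4025·0.06010 = 3.957 m
Minor: ΣK = 6.08; h_m = ΣK·V²/2g = 0.3654 m
Total H_L = 3.957 + 0.3654 = 4.323 m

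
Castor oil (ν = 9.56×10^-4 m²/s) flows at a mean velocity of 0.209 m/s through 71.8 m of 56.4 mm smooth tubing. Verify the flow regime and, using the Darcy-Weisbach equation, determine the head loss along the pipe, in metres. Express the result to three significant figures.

Re = VD/ν = 0.209·0.05640/9.56×10^-4 = 12.3 → laminar (Re < 2300)
f = 64/Re = 5.191
h_f = f(L/D)V²/(2g) = 5.191·(71.8/0.05640)·0.209²/(2·9.81) = 14.71 m

h_f ≈ 14.7 m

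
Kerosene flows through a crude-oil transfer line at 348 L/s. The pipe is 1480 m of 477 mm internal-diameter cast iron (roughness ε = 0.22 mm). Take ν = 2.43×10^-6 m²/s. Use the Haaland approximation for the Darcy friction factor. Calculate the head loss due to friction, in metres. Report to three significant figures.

h_f ≈ 10.5 m

V = 4Q/(πD²) = 4·0.348/(π·0.477²) = 1.947 m/s
Re = VD/ν = 1.947·0.477/2.43×10^-6 = 3.82×10^5 → turbulent
ε/D = 0.22/477 = 4.61×10^-4
Haaland: f = 0.01757
h_f = f(L/D)V²/(2g) = 0.01757·(1480/0.477)·1.947²/(2·9.81) = 10.54 m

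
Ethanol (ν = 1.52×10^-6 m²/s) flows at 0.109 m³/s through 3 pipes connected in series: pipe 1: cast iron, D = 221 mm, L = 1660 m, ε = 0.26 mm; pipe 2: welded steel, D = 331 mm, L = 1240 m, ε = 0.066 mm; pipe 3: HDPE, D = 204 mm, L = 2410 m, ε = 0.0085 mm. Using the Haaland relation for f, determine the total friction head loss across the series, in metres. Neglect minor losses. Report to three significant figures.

Pipe 1: V = 2.842 m/s, Re = 4.13×10^5, ε/D = 0.00118, f = 0.02104, h_1 = f(L/D)V²/2g = 65.03 m
Pipe 2: V = 1.267 m/s, Re = 2.76×10^5, ε/D = 1.99×10^-4, f = 0.01621, h_2 = f(L/D)V²/2g = 4.966 m
Pipe 3: V = 3.335 m/s, Re = 4.48×10^5, ε/D = 4.17×10^-5, f = 0.01380, h_3 = f(L/D)V²/2g = 92.39 m
Series → Q common, losses add: H = Σh = 162.4 m

H ≈ 162 m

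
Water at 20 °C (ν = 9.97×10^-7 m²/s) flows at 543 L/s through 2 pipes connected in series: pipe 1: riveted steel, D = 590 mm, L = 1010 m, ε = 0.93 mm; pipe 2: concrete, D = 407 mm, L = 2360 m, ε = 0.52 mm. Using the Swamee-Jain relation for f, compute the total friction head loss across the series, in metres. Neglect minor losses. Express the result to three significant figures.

H ≈ 116 m

Pipe 1: V = 1.986 m/s, Re = 1.18×10^6, ε/D = 0.00158, f = 0.02226, h_1 = f(L/D)V²/2g = 7.663 m
Pipe 2: V = 4.174 m/s, Re = 1.70×10^6, ε/D = 0.00128, f = 0.02107, h_2 = f(L/D)V²/2g = 108.5 m
Series → Q common, losses add: H = Σh = 116.2 m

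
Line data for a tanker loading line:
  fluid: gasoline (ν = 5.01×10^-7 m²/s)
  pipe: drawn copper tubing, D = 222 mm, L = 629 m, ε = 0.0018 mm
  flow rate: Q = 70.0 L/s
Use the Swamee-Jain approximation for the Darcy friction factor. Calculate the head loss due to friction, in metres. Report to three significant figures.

h_f ≈ 5.77 m

V = 4Q/(πD²) = 4·0.0700/(π·0.222²) = 1.808 m/s
Re = VD/ν = 1.808·0.222/5.01×10^-7 = 8.01×10^5 → turbulent
ε/D = 0.0018/222 = 8.11×10^-6
Swamee-Jain: f = 0.01223
h_f = f(L/D)V²/(2g) = 0.01223·(629/0.222)·1.808²/(2·9.81) = 5.775 m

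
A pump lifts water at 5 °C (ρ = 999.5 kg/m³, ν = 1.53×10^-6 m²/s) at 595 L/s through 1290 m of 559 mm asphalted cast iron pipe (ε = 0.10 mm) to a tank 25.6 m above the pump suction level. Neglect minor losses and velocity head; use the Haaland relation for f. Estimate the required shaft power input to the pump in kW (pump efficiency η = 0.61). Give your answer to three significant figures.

P_shaft ≈ 340 kW

V = 4Q/(πD²) = 2.424 m/s; Re = 8.86×10^5; ε/D = 1.79×10^-4; f = 0.01446
h_f = f(L/D)V²/2g = 9.997 m
Total head H = z + h_f = 25.6 + 9.997 = 35.60 m
P_hyd = ρgQH = 999.5·9.81·0.595·35.60 = 207.7 kW
P_shaft = P_hyd/η = 207.7/0.61 = 340.5 kW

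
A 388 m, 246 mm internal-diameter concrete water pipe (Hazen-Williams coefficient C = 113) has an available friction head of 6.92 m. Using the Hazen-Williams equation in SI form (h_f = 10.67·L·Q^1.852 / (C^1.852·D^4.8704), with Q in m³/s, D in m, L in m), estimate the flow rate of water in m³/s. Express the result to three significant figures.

Q ≈ 0.0895 m³/s

Rearranging: Q = [h_f·C^1.852·D^4.8704 / (10.67·L)]^(1/1.852)
Q = [6.92·113^1.852·0.246^4.8704 / (10.67·388)]^0.540 = 0.08953 m³/s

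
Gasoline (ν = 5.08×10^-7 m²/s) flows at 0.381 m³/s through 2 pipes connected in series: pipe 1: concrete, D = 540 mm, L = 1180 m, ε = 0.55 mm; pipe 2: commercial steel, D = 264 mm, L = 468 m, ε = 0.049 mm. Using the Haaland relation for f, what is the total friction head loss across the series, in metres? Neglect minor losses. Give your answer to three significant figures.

H ≈ 66.6 m

Pipe 1: V = 1.664 m/s, Re = 1.77×10^6, ε/D = 0.00102, f = 0.01991, h_1 = f(L/D)V²/2g = 6.138 m
Pipe 2: V = 6.960 m/s, Re = 3.62×10^6, ε/D = 1.86×10^-4, f = 0.01382, h_2 = f(L/D)V²/2g = 60.49 m
Series → Q common, losses add: H = Σh = 66.62 m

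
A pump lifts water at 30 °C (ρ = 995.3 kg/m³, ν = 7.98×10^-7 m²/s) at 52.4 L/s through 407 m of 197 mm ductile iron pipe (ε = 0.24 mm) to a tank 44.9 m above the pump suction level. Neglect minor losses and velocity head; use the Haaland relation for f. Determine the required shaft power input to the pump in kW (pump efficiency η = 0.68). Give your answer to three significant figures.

P_shaft ≈ 38.7 kW

V = 4Q/(πD²) = 1.719 m/s; Re = 4.24×10^5; ε/D = 0.00122; f = 0.02119
h_f = f(L/D)V²/2g = 6.594 m
Total head H = z + h_f = 44.9 + 6.594 = 51.49 m
P_hyd = ρgQH = 995.3·9.81·0.0524·51.49 = 26.35 kW
P_shaft = P_hyd/η = 26.35/0.68 = 38.74 kW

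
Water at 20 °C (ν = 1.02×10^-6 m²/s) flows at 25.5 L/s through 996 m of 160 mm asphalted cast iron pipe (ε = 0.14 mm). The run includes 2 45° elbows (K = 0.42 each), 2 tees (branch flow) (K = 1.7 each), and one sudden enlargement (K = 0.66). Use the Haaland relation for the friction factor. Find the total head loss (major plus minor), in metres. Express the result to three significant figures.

V = 4Q/(πD²) = 1.268 m/s; V²/2g = 0.08198 m
Re = 1.99×10^5, ε/D = 8.75×10^-4 → f = 0.02041 (Haaland)
Major: h_f = f(L/D)·V²/2g = 0.02041·6225·0.08198 = 10.41 m
Minor: ΣK = 4.90; h_m = ΣK·V²/2g = 0.4017 m
Total H_L = 10.41 + 0.4017 = 10.82 m

H_L ≈ 10.8 m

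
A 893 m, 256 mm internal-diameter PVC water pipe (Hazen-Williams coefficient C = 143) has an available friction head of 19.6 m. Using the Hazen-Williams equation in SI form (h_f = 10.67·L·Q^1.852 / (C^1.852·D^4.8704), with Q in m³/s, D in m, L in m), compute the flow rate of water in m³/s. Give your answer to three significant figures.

Q ≈ 0.141 m³/s

Rearranging: Q = [h_f·C^1.852·D^4.8704 / (10.67·L)]^(1/1.852)
Q = [19.6·143^1.852·0.256^4.8704 / (10.67·893)]^0.540 = 0.1407 m³/s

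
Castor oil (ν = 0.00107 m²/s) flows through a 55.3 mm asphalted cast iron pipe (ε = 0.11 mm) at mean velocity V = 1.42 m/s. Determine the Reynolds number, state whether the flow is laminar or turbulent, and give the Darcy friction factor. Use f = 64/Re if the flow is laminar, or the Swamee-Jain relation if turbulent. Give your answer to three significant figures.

Re ≈ 73.4; laminar; f = 64/Re ≈ 0.872

Re = VD/ν = 1.420·0.0553/0.00107 = 73.4
Re < 2300 → laminar → f = 64/Re = 0.8721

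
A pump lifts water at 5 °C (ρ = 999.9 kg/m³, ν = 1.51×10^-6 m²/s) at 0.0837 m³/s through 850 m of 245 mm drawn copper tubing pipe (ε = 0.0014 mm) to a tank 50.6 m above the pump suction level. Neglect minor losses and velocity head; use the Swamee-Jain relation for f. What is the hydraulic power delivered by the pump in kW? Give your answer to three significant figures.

P_hyd ≈ 48.2 kW

V = 4Q/(πD²) = 1.775 m/s; Re = 2.88×10^5; ε/D = 5.71×10^-6; f = 0.01455
h_f = f(L/D)V²/2g = 8.110 m
Total head H = z + h_f = 50.6 + 8.110 = 58.71 m
P_hyd = ρgQH = 999.9·9.81·0.0837·58.71 = 48.20 kW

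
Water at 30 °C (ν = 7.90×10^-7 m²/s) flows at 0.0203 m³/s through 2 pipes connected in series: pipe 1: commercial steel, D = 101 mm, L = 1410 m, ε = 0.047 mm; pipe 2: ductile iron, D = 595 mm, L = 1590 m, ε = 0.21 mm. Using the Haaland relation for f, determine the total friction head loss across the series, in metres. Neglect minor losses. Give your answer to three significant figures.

H ≈ 81.2 m

Pipe 1: V = 2.534 m/s, Re = 3.24×10^5, ε/D = 4.65×10^-4, f = 0.01778, h_1 = f(L/D)V²/2g = 81.21 m
Pipe 2: V = 0.07301 m/s, Re = 5.50×10^4, ε/D = 3.53×10^-4, f = 0.02142, h_2 = f(L/D)V²/2g = 0.01555 m
Series → Q common, losses add: H = Σh = 81.22 m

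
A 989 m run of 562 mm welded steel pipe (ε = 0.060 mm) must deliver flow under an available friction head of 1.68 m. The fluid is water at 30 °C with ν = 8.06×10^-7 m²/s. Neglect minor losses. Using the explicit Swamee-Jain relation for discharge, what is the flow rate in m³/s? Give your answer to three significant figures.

Swamee-Jain (Type II): Q = -0.965·√(gD⁵h_f/L)·ln[ε/(3.7D) + √(3.17ν²L/(gD³h_f))]
√(gD⁵h_f/L) = √(9.81·0.562⁵·1.68/989) = 0.03057
ε/(3.7D) = 2.89×10^-5; √(3.17ν²L/(gD³h_f)) = 2.64×10^-5
Q = -0.965·0.03057·ln(5.524×10^-5) = 0.2892 m³/s
Check: V = 1.17 m/s, Re = 8.13×10^5, f = 0.01385, h_f = 1.69 m ≈ 1.68 m ✓

Q ≈ 0.289 m³/s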